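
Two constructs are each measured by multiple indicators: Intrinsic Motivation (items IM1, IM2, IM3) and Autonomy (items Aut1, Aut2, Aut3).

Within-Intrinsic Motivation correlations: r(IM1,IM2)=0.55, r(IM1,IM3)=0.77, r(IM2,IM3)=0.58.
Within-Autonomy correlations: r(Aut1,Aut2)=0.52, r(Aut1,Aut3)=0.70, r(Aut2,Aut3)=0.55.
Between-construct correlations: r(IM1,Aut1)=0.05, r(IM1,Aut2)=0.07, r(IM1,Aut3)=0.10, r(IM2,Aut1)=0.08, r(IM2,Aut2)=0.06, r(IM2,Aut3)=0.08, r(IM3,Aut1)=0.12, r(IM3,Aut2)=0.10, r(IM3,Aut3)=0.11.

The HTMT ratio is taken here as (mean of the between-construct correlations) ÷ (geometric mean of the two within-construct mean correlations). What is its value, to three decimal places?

0.140

Mean between = 0.77/9 = 0.0856.
Mean within-IM = 1.90/3 = 0.6333; mean within-Aut = 1.77/3 = 0.5900.
Geometric mean = √(0.6333 × 0.5900) = 0.6113.
HTMT = 0.0856 / 0.6113 = 0.140.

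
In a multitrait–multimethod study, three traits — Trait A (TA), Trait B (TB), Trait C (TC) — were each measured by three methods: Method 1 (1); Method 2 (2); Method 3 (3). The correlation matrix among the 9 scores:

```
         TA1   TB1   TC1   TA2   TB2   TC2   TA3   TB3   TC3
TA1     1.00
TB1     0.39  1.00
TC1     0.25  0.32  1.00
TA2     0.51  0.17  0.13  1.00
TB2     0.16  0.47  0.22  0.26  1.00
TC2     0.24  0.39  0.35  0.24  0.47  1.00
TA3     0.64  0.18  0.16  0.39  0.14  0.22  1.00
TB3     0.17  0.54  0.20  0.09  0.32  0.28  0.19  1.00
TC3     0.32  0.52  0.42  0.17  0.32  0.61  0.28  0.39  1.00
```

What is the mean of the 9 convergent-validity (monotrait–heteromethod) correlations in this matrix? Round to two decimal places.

0.47

Convergent values: 0.51, 0.64, 0.39, 0.47, 0.54, 0.32, 0.35, 0.42, 0.61; mean = 4.25/9 = 0.47.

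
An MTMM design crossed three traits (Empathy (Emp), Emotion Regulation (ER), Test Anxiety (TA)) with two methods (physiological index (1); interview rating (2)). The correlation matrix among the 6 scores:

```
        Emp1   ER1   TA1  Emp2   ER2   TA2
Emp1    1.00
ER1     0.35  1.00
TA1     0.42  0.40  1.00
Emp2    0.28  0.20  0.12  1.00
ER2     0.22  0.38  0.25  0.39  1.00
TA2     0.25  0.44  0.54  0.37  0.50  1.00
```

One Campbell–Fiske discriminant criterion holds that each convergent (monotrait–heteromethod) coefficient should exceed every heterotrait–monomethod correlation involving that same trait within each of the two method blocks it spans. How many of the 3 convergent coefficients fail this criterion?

Convergent coefficients and their comparison sets:
Emp (methods 1·2): 0.28 vs {0.35, 0.39, 0.42, 0.37} → fail.
ER (methods 1·2): 0.38 vs {0.35, 0.39, 0.40, 0.50} → fail.
TA (methods 1·2): 0.54 vs {0.42, 0.37, 0.40, 0.50} → pass.
2 of 3 fail.

2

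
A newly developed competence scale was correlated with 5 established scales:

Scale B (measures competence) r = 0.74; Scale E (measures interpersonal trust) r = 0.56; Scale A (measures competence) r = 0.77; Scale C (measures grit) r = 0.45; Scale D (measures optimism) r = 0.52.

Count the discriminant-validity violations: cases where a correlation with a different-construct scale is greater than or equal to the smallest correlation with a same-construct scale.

Convergent (same construct = competence): Scale B, Scale A.
Smallest convergent = 0.74. Discriminant values: 0.56, 0.45, 0.52; count ≥ 0.74 → 0.

0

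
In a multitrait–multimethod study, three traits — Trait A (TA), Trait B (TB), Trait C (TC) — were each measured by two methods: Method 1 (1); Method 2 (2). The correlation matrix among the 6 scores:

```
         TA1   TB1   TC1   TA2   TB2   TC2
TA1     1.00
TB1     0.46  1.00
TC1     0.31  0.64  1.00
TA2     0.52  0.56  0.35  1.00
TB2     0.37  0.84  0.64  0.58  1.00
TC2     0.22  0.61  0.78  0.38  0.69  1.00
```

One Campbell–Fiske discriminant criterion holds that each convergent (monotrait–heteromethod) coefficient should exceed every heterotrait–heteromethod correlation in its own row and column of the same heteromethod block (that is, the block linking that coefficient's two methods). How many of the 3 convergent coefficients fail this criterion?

Each convergent coefficient versus the relevant comparison correlations:
TA (methods 1·2): 0.52 vs {0.37, 0.56, 0.22, 0.35} → fail.
TB (methods 1·2): 0.84 vs {0.56, 0.37, 0.61, 0.64} → pass.
TC (methods 1·2): 0.78 vs {0.35, 0.22, 0.64, 0.61} → pass.
1 of 3 fail.

1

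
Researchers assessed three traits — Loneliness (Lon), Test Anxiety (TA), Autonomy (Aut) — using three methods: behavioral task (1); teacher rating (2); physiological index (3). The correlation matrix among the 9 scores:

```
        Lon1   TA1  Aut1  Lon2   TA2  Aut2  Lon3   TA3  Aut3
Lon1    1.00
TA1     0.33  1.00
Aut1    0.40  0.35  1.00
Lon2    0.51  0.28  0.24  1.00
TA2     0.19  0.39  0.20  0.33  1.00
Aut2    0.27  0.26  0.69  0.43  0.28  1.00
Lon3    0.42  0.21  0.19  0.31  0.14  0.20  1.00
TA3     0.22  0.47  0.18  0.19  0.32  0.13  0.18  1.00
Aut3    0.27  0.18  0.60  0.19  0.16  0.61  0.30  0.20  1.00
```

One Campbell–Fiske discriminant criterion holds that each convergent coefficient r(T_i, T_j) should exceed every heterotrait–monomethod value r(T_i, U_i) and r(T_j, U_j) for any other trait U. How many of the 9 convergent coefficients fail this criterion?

2

Each convergent coefficient versus the relevant comparison correlations:
Lon (methods 1·2): 0.51 vs {0.33, 0.33, 0.40, 0.43} → pass.
Lon (methods 1·3): 0.42 vs {0.33, 0.18, 0.40, 0.30} → pass.
Lon (methods 2·3): 0.31 vs {0.33, 0.18, 0.43, 0.30} → fail.
TA (methods 1·2): 0.39 vs {0.33, 0.33, 0.35, 0.28} → pass.
TA (methods 1·3): 0.47 vs {0.33, 0.18, 0.35, 0.20} → pass.
TA (methods 2·3): 0.32 vs {0.33, 0.18, 0.28, 0.20} → fail.
Aut (methods 1·2): 0.69 vs {0.40, 0.43, 0.35, 0.28} → pass.
Aut (methods 1·3): 0.60 vs {0.40, 0.30, 0.35, 0.20} → pass.
Aut (methods 2·3): 0.61 vs {0.43, 0.30, 0.28, 0.20} → pass.
2 of 9 fail.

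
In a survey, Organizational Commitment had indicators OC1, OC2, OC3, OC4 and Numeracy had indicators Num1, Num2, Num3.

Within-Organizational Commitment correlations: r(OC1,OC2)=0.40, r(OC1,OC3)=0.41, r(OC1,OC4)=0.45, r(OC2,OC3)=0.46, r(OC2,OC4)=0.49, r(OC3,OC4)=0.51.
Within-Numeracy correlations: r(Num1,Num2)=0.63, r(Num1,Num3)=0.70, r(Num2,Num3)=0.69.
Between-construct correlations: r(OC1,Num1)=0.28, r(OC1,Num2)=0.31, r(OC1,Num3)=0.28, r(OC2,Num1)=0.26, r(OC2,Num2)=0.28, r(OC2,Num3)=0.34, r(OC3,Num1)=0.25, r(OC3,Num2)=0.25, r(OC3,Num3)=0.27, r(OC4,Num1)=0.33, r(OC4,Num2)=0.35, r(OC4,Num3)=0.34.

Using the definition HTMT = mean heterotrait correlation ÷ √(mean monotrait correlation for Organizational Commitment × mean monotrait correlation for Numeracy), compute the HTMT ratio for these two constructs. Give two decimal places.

Mean between = 3.54/12 = 0.2950.
Mean within-OC = 2.72/6 = 0.4533; mean within-Num = 2.02/3 = 0.6733.
Geometric mean = √(0.4533 × 0.6733) = 0.5525.
HTMT = 0.2950 / 0.5525 = 0.53.

0.53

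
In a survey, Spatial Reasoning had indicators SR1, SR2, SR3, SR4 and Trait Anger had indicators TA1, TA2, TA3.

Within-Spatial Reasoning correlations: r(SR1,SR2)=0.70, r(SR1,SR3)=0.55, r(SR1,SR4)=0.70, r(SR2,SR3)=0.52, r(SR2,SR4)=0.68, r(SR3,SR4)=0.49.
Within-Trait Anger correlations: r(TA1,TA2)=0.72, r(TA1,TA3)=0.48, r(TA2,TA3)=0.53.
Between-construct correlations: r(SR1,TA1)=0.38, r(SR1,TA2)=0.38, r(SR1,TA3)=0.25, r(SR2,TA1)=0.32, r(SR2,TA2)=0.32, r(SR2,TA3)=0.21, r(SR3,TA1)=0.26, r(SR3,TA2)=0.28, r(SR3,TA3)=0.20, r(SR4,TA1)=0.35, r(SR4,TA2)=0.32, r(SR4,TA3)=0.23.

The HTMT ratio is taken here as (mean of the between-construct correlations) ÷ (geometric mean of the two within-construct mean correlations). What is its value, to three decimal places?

Mean heterotrait r = 3.50/12 = 0.2917.
Mean within-SR = 3.64/6 = 0.6067; mean within-TA = 1.73/3 = 0.5767.
Geometric mean = √(0.6067 × 0.5767) = 0.5915.
HTMT = 0.2917 / 0.5915 = 0.493.

0.493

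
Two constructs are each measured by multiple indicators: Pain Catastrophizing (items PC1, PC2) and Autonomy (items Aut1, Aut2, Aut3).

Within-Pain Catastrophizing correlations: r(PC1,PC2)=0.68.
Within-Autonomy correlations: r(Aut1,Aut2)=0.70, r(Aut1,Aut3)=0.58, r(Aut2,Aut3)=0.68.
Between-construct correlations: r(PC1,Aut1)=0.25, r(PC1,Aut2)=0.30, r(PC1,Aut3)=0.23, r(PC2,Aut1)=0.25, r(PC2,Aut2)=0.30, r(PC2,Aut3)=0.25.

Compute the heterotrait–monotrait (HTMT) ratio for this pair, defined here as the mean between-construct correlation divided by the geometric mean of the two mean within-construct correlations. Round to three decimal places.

0.395

Between-construct mean = 1.58/6 = 0.2633.
Mean within-PC = 0.68/1 = 0.6800; mean within-Aut = 1.96/3 = 0.6533.
Geometric mean = √(0.6800 × 0.6533) = 0.6665.
HTMT = 0.2633 / 0.6665 = 0.395.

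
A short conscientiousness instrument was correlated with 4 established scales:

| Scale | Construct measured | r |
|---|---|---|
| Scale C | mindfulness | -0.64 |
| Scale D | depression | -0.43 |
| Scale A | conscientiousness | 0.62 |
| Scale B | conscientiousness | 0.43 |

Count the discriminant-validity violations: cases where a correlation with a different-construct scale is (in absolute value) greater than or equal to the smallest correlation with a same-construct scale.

2

Convergent (same construct = conscientiousness): Scale A, Scale B.
Smallest convergent = 0.43. Discriminant |r|: 0.64, 0.43; count ≥ 0.43 → 2.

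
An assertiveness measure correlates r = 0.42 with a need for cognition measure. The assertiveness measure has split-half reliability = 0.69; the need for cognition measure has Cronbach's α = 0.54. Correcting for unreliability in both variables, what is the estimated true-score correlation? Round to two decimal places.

0.69

r_true = r_obs / √(r_xx · r_yy) = 0.42 / √(0.69 × 0.54) = 0.42 / √0.3726 = 0.42 / 0.6104 ≈ 0.69.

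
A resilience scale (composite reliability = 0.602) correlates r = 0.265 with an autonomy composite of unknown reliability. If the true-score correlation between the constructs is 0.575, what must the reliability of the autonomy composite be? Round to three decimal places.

0.353

r_true = r_obs / √(r_xx · r_yy) ⇒ 0.575 = 0.265 / √(0.602 · r_yy).
√(0.602 · r_yy) = 0.265 / 0.575 = 0.4609; 0.602 · r_yy = 0.2124; r_yy = 0.2124 / 0.602 ≈ 0.353.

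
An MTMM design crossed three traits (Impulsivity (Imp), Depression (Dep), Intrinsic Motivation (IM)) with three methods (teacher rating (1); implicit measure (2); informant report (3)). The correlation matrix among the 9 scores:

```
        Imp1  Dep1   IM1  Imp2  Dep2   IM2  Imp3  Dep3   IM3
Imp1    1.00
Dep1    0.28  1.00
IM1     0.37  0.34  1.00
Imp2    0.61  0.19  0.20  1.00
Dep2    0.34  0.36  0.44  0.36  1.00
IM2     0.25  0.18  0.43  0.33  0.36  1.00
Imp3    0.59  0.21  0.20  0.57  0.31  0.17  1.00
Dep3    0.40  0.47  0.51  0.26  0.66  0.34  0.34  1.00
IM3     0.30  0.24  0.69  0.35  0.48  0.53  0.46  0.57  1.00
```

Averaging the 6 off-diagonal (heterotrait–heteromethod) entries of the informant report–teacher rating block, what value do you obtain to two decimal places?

HTHM values (method 3 × method 1): 0.21, 0.20, 0.40, 0.51, 0.30, 0.24; mean = 1.86/6 = 0.31.

0.31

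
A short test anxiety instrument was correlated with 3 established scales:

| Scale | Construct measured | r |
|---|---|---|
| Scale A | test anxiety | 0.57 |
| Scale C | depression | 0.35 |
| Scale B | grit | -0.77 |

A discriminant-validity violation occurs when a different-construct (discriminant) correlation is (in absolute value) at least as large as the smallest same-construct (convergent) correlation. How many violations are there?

Convergent (same construct = test anxiety): Scale A.
Smallest convergent = 0.57. Discriminant |r|: 0.35, 0.77; count ≥ 0.57 → 1.

1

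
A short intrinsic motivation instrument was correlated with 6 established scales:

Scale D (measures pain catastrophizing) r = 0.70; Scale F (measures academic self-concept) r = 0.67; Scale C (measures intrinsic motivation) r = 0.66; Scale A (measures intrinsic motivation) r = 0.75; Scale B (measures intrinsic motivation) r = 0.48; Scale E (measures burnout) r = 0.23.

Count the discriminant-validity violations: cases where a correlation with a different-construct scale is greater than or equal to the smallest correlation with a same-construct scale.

2

Convergent (same construct = intrinsic motivation): Scale C, Scale A, Scale B.
Smallest convergent = 0.48. Discriminant values: 0.70, 0.67, 0.23; count ≥ 0.48 → 2.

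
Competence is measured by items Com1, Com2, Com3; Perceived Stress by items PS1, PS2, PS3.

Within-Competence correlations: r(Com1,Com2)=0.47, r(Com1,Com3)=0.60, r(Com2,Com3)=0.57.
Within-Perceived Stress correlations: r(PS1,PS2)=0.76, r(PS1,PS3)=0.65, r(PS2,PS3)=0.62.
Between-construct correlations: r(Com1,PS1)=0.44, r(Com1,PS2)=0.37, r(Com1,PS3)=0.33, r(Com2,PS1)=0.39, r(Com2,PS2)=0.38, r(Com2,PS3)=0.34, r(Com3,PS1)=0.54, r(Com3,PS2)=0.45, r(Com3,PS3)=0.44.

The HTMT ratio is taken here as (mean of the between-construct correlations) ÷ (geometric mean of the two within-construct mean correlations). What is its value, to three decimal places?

0.672

Between-construct mean = 3.68/9 = 0.4089.
Mean within-Com = 1.64/3 = 0.5467; mean within-PS = 2.03/3 = 0.6767.
Geometric mean = √(0.5467 × 0.6767) = 0.6082.
HTMT = 0.4089 / 0.6082 = 0.672.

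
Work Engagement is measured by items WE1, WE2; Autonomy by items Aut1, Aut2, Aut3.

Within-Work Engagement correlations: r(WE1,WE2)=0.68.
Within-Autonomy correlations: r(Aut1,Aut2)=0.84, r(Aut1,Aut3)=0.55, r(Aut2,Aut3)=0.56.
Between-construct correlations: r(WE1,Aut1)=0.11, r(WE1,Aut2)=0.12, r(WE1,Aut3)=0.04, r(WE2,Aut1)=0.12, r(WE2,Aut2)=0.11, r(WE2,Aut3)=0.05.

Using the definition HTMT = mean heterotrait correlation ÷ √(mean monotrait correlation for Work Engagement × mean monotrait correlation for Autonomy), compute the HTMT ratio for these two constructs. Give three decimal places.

0.138

Between-construct mean = 0.55/6 = 0.0917.
Mean within-WE = 0.68/1 = 0.6800; mean within-Aut = 1.95/3 = 0.6500.
Geometric mean = √(0.6800 × 0.6500) = 0.6648.
HTMT = 0.0917 / 0.6648 = 0.138.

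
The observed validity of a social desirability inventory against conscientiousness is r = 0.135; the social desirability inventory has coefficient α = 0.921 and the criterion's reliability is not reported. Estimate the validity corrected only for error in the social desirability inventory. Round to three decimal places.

Single correction: r_c = r_obs / √r_xx = 0.135 / √0.921 = 0.135 / 0.9597 ≈ 0.141.

0.141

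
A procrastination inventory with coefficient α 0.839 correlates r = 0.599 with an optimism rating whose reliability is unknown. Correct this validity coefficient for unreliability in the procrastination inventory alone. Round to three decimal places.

Single correction: r_c = r_obs / √r_xx = 0.599 / √0.839 = 0.599 / 0.9160 ≈ 0.654.

0.654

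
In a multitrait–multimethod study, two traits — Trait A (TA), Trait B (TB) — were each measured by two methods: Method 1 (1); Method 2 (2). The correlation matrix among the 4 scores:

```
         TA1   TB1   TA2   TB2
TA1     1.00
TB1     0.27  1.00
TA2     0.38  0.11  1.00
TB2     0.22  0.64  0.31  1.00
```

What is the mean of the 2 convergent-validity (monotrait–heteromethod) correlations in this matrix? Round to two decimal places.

Convergent values: 0.38, 0.64; mean = 1.02/2 = 0.51.

0.51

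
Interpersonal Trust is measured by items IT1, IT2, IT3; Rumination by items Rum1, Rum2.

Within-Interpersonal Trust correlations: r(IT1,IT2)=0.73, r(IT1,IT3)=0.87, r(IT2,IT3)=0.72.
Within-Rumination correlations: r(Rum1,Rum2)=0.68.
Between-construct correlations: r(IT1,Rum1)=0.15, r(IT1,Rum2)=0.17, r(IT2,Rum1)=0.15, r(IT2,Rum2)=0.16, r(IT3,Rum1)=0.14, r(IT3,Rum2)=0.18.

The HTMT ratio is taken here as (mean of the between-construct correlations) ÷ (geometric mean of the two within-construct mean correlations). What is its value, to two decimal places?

0.22

Between-construct mean = 0.95/6 = 0.1583.
Mean within-IT = 2.32/3 = 0.7733; mean within-Rum = 0.68/1 = 0.6800.
Geometric mean = √(0.7733 × 0.6800) = 0.7252.
HTMT = 0.1583 / 0.7252 = 0.22.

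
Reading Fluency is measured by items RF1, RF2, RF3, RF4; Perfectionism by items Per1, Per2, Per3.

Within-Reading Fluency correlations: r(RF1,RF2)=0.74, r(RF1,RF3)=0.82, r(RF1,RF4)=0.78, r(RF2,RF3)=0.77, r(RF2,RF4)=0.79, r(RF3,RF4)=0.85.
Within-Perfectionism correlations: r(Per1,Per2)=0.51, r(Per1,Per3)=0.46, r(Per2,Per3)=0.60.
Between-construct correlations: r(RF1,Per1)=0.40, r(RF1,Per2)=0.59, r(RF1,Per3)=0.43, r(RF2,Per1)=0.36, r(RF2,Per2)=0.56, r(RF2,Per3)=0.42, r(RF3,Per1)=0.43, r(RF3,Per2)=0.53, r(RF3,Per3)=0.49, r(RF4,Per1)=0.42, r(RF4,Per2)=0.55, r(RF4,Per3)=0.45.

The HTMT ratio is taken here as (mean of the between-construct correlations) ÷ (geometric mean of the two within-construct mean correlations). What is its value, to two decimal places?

Mean heterotrait r = 5.63/12 = 0.4692.
Mean within-RF = 4.75/6 = 0.7917; mean within-Per = 1.57/3 = 0.5233.
Geometric mean = √(0.7917 × 0.5233) = 0.6437.
HTMT = 0.4692 / 0.6437 = 0.73.

0.73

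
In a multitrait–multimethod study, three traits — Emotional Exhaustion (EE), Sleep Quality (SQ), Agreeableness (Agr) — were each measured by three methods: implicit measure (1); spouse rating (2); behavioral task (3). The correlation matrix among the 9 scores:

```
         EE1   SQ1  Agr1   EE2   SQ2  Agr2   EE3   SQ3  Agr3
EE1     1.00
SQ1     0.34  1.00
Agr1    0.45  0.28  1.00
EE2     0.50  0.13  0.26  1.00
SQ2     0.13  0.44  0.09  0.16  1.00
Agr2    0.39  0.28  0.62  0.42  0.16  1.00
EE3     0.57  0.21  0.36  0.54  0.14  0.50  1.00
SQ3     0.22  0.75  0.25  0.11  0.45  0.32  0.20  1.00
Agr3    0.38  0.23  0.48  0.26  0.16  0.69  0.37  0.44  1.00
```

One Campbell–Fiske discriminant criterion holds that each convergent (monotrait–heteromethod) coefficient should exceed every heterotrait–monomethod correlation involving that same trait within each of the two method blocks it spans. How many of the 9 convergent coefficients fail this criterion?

0

Each convergent coefficient versus the relevant comparison correlations:
EE (methods 1·2): 0.50 vs {0.34, 0.16, 0.45, 0.42} → pass.
EE (methods 1·3): 0.57 vs {0.34, 0.20, 0.45, 0.37} → pass.
EE (methods 2·3): 0.54 vs {0.16, 0.20, 0.42, 0.37} → pass.
SQ (methods 1·2): 0.44 vs {0.34, 0.16, 0.28, 0.16} → pass.
SQ (methods 1·3): 0.75 vs {0.34, 0.20, 0.28, 0.44} → pass.
SQ (methods 2·3): 0.45 vs {0.16, 0.20, 0.16, 0.44} → pass.
Agr (methods 1·2): 0.62 vs {0.45, 0.42, 0.28, 0.16} → pass.
Agr (methods 1·3): 0.48 vs {0.45, 0.37, 0.28, 0.44} → pass.
Agr (methods 2·3): 0.69 vs {0.42, 0.37, 0.16, 0.44} → pass.
0 of 9 fail.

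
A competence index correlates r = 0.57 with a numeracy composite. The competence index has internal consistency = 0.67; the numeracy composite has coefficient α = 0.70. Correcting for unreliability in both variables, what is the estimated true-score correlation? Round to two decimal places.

0.83

r_true = r_obs / √(r_xx · r_yy) = 0.57 / √(0.67 × 0.70) = 0.57 / √0.4690 = 0.57 / 0.6848 ≈ 0.83.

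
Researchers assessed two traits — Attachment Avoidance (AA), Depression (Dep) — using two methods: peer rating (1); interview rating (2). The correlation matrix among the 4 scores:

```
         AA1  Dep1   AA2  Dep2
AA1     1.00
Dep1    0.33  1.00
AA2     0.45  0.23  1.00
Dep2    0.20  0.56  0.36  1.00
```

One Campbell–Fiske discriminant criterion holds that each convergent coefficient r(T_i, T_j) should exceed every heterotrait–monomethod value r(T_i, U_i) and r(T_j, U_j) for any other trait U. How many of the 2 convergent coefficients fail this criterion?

0

Each convergent coefficient versus the relevant comparison correlations:
AA (methods 1·2): 0.45 vs {0.33, 0.36} → pass.
Dep (methods 1·2): 0.56 vs {0.33, 0.36} → pass.
0 of 2 fail.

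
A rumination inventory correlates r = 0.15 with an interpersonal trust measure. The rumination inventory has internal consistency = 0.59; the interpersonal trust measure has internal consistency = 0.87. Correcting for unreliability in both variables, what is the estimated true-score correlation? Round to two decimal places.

r_true = r_obs / √(r_xx · r_yy) = 0.15 / √(0.59 × 0.87) = 0.15 / √0.5133 = 0.15 / 0.7164 ≈ 0.21.

0.21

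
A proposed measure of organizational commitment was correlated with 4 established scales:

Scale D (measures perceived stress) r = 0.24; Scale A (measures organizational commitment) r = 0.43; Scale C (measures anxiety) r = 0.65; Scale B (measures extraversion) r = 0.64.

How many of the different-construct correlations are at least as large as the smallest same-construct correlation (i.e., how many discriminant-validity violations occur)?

Convergent (same construct = organizational commitment): Scale A.
Smallest convergent = 0.43. Discriminant values: 0.24, 0.65, 0.64; count ≥ 0.43 → 2.

2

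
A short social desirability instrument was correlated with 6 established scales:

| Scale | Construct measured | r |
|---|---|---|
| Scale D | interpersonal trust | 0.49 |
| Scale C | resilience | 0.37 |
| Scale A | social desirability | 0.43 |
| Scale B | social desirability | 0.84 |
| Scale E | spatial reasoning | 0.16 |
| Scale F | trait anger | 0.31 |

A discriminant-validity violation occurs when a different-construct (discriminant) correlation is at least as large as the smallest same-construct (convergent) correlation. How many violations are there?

1

Convergent (same construct = social desirability): Scale A, Scale B.
Smallest convergent = 0.43. Discriminant values: 0.49, 0.37, 0.16, 0.31; count ≥ 0.43 → 1.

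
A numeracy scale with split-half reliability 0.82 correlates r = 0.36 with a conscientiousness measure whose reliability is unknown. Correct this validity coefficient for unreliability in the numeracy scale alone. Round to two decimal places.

0.40

Single correction: r_c = r_obs / √r_xx = 0.36 / √0.82 = 0.36 / 0.9055 ≈ 0.40.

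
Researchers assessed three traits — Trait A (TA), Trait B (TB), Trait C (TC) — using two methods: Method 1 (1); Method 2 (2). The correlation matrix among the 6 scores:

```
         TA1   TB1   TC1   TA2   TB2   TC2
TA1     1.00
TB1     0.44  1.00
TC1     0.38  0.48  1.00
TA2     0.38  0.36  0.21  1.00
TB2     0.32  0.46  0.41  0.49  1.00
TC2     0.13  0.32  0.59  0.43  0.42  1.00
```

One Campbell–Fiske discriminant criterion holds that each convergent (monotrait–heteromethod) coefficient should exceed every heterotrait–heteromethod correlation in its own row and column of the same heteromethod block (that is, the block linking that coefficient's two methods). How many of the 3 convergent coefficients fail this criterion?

0

Convergent coefficients and their comparison sets:
TA (methods 1·2): 0.38 vs {0.32, 0.36, 0.13, 0.21} → pass.
TB (methods 1·2): 0.46 vs {0.36, 0.32, 0.32, 0.41} → pass.
TC (methods 1·2): 0.59 vs {0.21, 0.13, 0.41, 0.32} → pass.
0 of 3 fail.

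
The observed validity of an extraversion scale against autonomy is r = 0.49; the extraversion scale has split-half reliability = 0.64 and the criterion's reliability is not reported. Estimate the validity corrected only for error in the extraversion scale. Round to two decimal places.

0.61

Single correction: r_c = r_obs / √r_xx = 0.49 / √0.64 = 0.49 / 0.8000 ≈ 0.61.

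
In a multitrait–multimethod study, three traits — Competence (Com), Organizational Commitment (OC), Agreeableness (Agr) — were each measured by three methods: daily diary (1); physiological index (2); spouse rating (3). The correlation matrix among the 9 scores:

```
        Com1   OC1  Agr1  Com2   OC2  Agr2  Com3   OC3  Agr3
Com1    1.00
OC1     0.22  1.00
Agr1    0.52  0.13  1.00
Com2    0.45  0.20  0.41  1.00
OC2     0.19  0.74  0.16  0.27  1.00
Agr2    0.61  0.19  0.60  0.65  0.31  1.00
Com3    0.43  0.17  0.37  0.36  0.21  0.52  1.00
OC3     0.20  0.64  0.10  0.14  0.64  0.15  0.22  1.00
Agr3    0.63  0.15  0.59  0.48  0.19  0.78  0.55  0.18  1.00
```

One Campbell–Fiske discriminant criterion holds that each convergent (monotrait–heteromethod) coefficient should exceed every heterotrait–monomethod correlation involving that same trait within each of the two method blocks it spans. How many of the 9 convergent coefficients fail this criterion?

Checking each validity diagonal entry against its comparison values:
Com (methods 1·2): 0.45 vs {0.22, 0.27, 0.52, 0.65} → fail.
Com (methods 1·3): 0.43 vs {0.22, 0.22, 0.52, 0.55} → fail.
Com (methods 2·3): 0.36 vs {0.27, 0.22, 0.65, 0.55} → fail.
OC (methods 1·2): 0.74 vs {0.22, 0.27, 0.13, 0.31} → pass.
OC (methods 1·3): 0.64 vs {0.22, 0.22, 0.13, 0.18} → pass.
OC (methods 2·3): 0.64 vs {0.27, 0.22, 0.31, 0.18} → pass.
Agr (methods 1·2): 0.60 vs {0.52, 0.65, 0.13, 0.31} → fail.
Agr (methods 1·3): 0.59 vs {0.52, 0.55, 0.13, 0.18} → pass.
Agr (methods 2·3): 0.78 vs {0.65, 0.55, 0.31, 0.18} → pass.
4 of 9 fail.

4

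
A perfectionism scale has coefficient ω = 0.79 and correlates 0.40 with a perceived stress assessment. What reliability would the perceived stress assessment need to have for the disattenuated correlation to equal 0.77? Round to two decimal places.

r_true = r_obs / √(r_xx · r_yy) ⇒ 0.77 = 0.40 / √(0.79 · r_yy).
√(0.79 · r_yy) = 0.40 / 0.77 = 0.5195; 0.79 · r_yy = 0.2699; r_yy = 0.2699 / 0.79 ≈ 0.34.

0.34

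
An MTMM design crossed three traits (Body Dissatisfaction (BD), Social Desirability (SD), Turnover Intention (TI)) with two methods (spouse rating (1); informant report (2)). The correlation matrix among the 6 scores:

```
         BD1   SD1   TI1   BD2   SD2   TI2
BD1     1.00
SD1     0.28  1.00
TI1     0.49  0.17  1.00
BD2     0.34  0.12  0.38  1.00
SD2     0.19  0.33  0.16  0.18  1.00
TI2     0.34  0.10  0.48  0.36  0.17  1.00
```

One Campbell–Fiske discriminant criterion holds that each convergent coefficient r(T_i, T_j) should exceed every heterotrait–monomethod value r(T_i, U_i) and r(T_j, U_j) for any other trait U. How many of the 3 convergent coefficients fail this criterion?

2

Checking each validity diagonal entry against its comparison values:
BD (methods 1·2): 0.34 vs {0.28, 0.18, 0.49, 0.36} → fail.
SD (methods 1·2): 0.33 vs {0.28, 0.18, 0.17, 0.17} → pass.
TI (methods 1·2): 0.48 vs {0.49, 0.36, 0.17, 0.17} → fail.
2 of 3 fail.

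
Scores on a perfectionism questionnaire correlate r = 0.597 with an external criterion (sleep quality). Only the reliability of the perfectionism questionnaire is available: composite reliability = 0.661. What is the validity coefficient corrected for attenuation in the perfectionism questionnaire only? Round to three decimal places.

0.734

Single correction: r_c = r_obs / √r_xx = 0.597 / √0.661 = 0.597 / 0.8130 ≈ 0.734.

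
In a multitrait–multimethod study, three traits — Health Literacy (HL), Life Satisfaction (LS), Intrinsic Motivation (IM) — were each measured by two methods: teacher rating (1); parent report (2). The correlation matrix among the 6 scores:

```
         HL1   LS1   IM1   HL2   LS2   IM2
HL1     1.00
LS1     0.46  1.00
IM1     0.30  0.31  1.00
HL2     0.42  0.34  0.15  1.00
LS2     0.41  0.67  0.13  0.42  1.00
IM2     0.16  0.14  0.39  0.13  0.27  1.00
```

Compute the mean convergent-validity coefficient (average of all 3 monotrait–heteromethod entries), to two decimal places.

0.49

Convergent values: 0.42, 0.67, 0.39; mean = 1.48/3 = 0.49.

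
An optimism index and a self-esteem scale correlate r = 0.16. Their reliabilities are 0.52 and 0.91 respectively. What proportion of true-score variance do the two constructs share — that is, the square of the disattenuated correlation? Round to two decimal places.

Disattenuated r = 0.16 / √(0.52 × 0.91) = 0.16 / 0.6879 = 0.2326.
Shared true-score variance = 0.2326² = 0.0541 ≈ 0.05.

0.05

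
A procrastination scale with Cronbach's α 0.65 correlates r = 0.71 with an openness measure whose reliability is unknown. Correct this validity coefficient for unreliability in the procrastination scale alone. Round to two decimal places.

0.88

Single correction: r_c = r_obs / √r_xx = 0.71 / √0.65 = 0.71 / 0.8062 ≈ 0.88.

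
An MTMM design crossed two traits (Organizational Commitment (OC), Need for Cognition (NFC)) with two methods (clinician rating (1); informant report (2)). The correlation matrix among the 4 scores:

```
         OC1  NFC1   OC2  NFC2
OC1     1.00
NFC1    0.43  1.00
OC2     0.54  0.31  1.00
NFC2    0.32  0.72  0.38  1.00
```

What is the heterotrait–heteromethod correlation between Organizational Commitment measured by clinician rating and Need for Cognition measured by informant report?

0.32

Different traits and methods: r(OC1, NFC2) = 0.32.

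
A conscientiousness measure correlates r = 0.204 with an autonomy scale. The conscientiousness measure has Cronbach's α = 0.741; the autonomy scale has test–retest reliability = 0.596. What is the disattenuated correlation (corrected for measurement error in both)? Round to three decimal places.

0.307

r_true = r_obs / √(r_xx · r_yy) = 0.204 / √(0.741 × 0.596) = 0.204 / √0.441636 = 0.204 / 0.6646 ≈ 0.307.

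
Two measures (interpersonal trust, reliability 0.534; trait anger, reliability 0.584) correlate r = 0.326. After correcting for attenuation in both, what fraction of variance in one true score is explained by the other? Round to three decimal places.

Disattenuated r = 0.326 / √(0.534 × 0.584) = 0.326 / 0.5584 = 0.5838.
Shared true-score variance = 0.5838² = 0.3408 ≈ 0.341.

0.341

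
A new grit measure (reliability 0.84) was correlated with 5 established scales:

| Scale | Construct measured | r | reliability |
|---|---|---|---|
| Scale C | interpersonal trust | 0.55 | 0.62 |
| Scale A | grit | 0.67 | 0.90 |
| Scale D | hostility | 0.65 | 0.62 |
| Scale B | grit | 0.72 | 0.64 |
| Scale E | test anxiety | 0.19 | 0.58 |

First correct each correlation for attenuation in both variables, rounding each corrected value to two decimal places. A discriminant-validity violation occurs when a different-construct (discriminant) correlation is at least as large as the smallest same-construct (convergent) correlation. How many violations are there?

Disattenuated r (r / √(r_scale · r_new)):
  Scale C (disc): 0.55 / √(0.62·0.84) = 0.76
  Scale A (conv): 0.67 / √(0.90·0.84) = 0.77
  Scale D (disc): 0.65 / √(0.62·0.84) = 0.90
  Scale B (conv): 0.72 / √(0.64·0.84) = 0.98
  Scale E (disc): 0.19 / √(0.58·0.84) = 0.27
Smallest convergent = 0.77. Discriminant values: 0.76, 0.90, 0.27; count ≥ 0.77 → 1.

1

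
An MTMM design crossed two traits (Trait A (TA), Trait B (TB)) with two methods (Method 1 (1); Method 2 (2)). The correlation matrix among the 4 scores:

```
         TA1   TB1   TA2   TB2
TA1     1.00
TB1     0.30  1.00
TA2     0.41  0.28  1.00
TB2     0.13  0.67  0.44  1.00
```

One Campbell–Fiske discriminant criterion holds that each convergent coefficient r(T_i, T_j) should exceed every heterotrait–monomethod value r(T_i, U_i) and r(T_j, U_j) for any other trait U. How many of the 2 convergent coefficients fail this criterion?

Each convergent coefficient versus the relevant comparison correlations:
TA (methods 1·2): 0.41 vs {0.30, 0.44} → fail.
TB (methods 1·2): 0.67 vs {0.30, 0.44} → pass.
1 of 2 fail.

1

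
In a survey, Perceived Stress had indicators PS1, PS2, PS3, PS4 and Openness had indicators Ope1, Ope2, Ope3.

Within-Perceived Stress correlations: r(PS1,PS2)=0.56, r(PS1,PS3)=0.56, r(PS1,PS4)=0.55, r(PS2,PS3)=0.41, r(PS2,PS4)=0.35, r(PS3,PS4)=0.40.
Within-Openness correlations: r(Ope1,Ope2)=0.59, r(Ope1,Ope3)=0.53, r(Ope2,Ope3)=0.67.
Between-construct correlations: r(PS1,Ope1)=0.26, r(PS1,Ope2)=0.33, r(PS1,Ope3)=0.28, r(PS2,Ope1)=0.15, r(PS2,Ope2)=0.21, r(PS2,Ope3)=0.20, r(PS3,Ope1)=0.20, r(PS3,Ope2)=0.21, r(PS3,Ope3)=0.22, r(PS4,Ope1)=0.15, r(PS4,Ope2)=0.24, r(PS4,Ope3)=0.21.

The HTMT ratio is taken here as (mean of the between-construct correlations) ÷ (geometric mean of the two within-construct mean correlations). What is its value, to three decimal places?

0.418

Between-construct mean = 2.66/12 = 0.2217.
Mean within-PS = 2.83/6 = 0.4717; mean within-Ope = 1.79/3 = 0.5967.
Geometric mean = √(0.4717 × 0.5967) = 0.5305.
HTMT = 0.2217 / 0.5305 = 0.418.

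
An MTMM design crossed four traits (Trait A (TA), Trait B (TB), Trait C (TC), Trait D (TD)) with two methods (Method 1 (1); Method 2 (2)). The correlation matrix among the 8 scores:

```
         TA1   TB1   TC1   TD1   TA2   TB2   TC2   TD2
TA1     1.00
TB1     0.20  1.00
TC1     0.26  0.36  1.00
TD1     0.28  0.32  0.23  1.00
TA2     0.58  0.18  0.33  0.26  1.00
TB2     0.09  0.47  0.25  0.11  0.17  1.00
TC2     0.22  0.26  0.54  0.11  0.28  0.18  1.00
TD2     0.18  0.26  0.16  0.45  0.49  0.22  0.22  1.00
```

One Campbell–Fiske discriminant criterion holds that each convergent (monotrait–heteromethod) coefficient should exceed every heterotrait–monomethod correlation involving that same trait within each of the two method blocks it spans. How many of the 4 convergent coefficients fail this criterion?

1

Each convergent coefficient versus the relevant comparison correlations:
TA (methods 1·2): 0.58 vs {0.20, 0.17, 0.26, 0.28, 0.28, 0.49} → pass.
TB (methods 1·2): 0.47 vs {0.20, 0.17, 0.36, 0.18, 0.32, 0.22} → pass.
TC (methods 1·2): 0.54 vs {0.26, 0.28, 0.36, 0.18, 0.23, 0.22} → pass.
TD (methods 1·2): 0.45 vs {0.28, 0.49, 0.32, 0.22, 0.23, 0.22} → fail.
1 of 4 fail.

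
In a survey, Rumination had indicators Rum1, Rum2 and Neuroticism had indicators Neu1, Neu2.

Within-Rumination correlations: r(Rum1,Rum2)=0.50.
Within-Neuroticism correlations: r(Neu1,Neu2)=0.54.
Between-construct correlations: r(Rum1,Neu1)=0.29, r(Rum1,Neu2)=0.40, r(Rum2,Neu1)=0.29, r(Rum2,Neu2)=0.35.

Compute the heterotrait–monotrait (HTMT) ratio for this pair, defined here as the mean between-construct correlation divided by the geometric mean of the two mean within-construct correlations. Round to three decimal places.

0.640

Mean heterotrait r = 1.33/4 = 0.3325.
Mean within-Rum = 0.50/1 = 0.5000; mean within-Neu = 0.54/1 = 0.5400.
Geometric mean = √(0.5000 × 0.5400) = 0.5196.
HTMT = 0.3325 / 0.5196 = 0.640.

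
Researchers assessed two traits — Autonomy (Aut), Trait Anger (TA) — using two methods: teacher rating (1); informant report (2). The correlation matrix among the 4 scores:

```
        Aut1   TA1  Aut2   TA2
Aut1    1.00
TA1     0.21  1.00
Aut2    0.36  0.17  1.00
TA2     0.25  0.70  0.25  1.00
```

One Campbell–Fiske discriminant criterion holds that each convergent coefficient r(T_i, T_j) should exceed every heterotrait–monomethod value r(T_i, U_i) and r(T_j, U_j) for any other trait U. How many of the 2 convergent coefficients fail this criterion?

0

Checking each validity diagonal entry against its comparison values:
Aut (methods 1·2): 0.36 vs {0.21, 0.25} → pass.
TA (methods 1·2): 0.70 vs {0.21, 0.25} → pass.
0 of 2 fail.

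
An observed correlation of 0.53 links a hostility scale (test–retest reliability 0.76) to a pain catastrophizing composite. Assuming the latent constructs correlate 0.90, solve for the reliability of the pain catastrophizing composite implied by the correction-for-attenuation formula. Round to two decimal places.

0.46

r_true = r_obs / √(r_xx · r_yy) ⇒ 0.90 = 0.53 / √(0.76 · r_yy).
√(0.76 · r_yy) = 0.53 / 0.90 = 0.5889; 0.76 · r_yy = 0.3468; r_yy = 0.3468 / 0.76 ≈ 0.46.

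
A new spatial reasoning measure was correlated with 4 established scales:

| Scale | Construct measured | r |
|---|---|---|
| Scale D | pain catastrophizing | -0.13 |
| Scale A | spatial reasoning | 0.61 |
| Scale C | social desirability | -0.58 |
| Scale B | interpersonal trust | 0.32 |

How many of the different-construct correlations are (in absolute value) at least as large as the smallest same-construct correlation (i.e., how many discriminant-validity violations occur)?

0

Convergent (same construct = spatial reasoning): Scale A.
Smallest convergent = 0.61. Discriminant |r|: 0.13, 0.58, 0.32; count ≥ 0.61 → 0.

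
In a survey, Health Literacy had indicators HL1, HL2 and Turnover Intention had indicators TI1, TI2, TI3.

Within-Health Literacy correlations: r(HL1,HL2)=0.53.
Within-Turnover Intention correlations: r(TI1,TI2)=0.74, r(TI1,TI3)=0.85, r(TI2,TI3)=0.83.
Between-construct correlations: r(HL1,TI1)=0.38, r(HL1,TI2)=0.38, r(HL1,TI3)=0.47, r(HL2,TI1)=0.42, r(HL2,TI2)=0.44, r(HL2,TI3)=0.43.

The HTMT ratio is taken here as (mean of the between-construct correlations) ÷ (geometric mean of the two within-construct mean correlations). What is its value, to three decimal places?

Between-construct mean = 2.52/6 = 0.4200.
Mean within-HL = 0.53/1 = 0.5300; mean within-TI = 2.42/3 = 0.8067.
Geometric mean = √(0.5300 × 0.8067) = 0.6539.
HTMT = 0.4200 / 0.6539 = 0.642.

0.642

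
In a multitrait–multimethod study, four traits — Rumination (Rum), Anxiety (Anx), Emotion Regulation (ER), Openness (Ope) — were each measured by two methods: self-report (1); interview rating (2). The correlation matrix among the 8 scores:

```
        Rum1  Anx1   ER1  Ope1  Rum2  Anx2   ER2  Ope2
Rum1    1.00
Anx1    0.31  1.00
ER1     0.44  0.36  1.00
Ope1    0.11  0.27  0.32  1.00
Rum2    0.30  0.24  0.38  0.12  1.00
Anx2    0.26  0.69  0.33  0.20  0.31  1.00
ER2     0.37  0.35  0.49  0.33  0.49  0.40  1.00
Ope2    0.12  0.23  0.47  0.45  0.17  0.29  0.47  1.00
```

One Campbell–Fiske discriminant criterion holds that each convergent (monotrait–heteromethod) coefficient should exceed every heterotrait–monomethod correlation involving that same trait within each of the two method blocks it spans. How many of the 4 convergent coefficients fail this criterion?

3

Checking each validity diagonal entry against its comparison values:
Rum (methods 1·2): 0.30 vs {0.31, 0.31, 0.44, 0.49, 0.11, 0.17} → fail.
Anx (methods 1·2): 0.69 vs {0.31, 0.31, 0.36, 0.40, 0.27, 0.29} → pass.
ER (methods 1·2): 0.49 vs {0.44, 0.49, 0.36, 0.40, 0.32, 0.47} → fail.
Ope (methods 1·2): 0.45 vs {0.11, 0.17, 0.27, 0.29, 0.32, 0.47} → fail.
3 of 4 fail.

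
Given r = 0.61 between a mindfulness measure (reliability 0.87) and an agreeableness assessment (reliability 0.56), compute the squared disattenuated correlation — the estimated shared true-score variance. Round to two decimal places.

Disattenuated r = 0.61 / √(0.87 × 0.56) = 0.61 / 0.6980 = 0.8739.
Shared true-score variance = 0.8739² = 0.7637 ≈ 0.76.

0.76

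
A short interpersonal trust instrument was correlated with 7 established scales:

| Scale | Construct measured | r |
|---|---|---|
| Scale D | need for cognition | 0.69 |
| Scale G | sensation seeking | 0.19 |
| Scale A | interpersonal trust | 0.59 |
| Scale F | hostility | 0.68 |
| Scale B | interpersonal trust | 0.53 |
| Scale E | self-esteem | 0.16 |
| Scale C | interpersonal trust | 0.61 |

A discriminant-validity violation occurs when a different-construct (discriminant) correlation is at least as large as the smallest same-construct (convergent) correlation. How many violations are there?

2

Convergent (same construct = interpersonal trust): Scale A, Scale B, Scale C.
Smallest convergent = 0.53. Discriminant values: 0.69, 0.19, 0.68, 0.16; count ≥ 0.53 → 2.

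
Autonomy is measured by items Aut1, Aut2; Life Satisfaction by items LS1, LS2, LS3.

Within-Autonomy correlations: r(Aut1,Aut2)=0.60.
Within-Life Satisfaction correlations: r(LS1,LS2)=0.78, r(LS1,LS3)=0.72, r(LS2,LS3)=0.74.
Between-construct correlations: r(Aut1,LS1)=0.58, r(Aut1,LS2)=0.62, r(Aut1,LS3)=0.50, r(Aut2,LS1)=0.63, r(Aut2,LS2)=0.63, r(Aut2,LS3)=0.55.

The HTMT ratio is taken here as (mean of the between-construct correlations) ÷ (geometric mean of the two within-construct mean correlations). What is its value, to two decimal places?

Between-construct mean = 3.51/6 = 0.5850.
Mean within-Aut = 0.60/1 = 0.6000; mean within-LS = 2.24/3 = 0.7467.
Geometric mean = √(0.6000 × 0.7467) = 0.6693.
HTMT = 0.5850 / 0.6693 = 0.87.

0.87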